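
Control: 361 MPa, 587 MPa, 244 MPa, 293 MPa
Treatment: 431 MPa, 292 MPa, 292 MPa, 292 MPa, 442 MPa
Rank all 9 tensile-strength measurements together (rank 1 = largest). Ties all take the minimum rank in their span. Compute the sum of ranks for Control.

19

Sorted (descending): 587, 442, 431, 361, 293, 292, 292, 292, 244
The 3 values of 292 occupy positions 6–8 → each gets rank 6.
Control values → pooled ranks: 361→4, 587→1, 244→9, 293→5
Rank sum = 4 + 1 + 9 + 5 = 19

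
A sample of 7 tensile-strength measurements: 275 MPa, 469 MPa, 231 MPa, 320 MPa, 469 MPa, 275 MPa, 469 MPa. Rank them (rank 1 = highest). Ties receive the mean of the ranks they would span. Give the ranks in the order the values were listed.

5.5, 2, 7, 4, 2, 5.5, 2

Sorted (descending): 469, 469, 469, 320, 275, 275, 231
The 3 values of 469 occupy positions 1–3 → average rank 2.
The 2 values of 275 occupy positions 5–6 → average rank (5+6)/2 = 5.5.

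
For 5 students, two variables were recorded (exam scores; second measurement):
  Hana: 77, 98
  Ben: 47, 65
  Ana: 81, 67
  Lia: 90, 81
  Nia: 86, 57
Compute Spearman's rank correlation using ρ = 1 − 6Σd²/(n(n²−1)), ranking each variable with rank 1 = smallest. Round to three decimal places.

Ranks of variable 1: 2, 1, 3, 5, 4
Ranks of variable 2: 5, 2, 3, 4, 1
d = r₁ − r₂: -3, -1, 0, 1, 3
d²: 9, 1, 0, 1, 9; Σd² = 20
ρ = 1 − 6·20/(5·24) = 1 − 120/120 = 0.000

0.000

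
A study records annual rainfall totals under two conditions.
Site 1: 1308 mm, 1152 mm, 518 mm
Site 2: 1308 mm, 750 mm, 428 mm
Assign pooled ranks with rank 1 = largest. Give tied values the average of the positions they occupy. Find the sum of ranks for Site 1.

9.5

Sorted (descending): 1308, 1308, 1152, 750, 518, 428
The 2 values of 1308 occupy positions 1–2 → average rank (1+2)/2 = 1.5.
Site 1 values → pooled ranks: 1308→1.5, 1152→3, 518→5
Rank sum = 1.5 + 3 + 5 = 9.5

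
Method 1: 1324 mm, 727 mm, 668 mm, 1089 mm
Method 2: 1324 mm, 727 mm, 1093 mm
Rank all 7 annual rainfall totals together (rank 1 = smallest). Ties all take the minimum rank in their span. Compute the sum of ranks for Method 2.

Sorted (ascending): 668, 727, 727, 1089, 1093, 1324, 1324
The 2 values of 727 occupy positions 2–3 → each gets rank 2.
The 2 values of 1324 occupy positions 6–7 → each gets rank 6.
Method 2 values → pooled ranks: 1324→6, 727→2, 1093→5
Rank sum = 6 + 2 + 5 = 13

13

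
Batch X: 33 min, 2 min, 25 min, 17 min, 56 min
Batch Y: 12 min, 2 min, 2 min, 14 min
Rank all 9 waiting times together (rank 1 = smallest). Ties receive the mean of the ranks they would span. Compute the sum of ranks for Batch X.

Sorted (ascending): 2, 2, 2, 12, 14, 17, 25, 33, 56
The 3 values of 2 occupy positions 1–3 → average rank 2.
Batch X values → pooled ranks: 33→8, 2→2, 25→7, 17→6, 56→9
Rank sum = 8 + 2 + 7 + 6 + 9 = 32

32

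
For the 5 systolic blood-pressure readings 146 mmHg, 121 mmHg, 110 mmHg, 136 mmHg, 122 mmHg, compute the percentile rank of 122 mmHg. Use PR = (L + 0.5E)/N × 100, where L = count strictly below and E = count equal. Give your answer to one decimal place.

N = 5.
Strictly below 122: 2. Equal to 122: 1.
PR = (2 + 0.5·1)/5 × 100 = 50.0

50.0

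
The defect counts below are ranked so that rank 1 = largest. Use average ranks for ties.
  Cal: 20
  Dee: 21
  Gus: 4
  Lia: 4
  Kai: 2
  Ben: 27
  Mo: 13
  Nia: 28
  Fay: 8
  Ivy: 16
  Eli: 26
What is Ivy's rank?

Sorted (descending): 28, 27, 26, 21, 20, 16, 13, 8, 4, 4, 2
The 2 values of 4 occupy positions 9–10 → average rank (9+10)/2 = 9.5.
Ivy has value 16 → rank 6.

6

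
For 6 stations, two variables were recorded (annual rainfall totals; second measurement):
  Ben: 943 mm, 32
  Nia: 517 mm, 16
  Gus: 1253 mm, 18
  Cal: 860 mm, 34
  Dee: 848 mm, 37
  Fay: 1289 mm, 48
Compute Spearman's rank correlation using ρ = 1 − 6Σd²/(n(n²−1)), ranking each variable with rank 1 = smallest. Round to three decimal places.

Ranks of variable 1: 4, 1, 5, 3, 2, 6
Ranks of variable 2: 3, 1, 2, 4, 5, 6
d = r₁ − r₂: 1, 0, 3, -1, -3, 0
d²: 1, 0, 9, 1, 9, 0; Σd² = 20
ρ = 1 − 6·20/(6·35) = 1 − 120/210 = 0.429

0.429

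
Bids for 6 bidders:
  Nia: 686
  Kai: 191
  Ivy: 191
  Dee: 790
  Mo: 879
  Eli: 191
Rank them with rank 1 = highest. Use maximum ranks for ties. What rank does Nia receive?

Sorted (descending): 879, 790, 686, 191, 191, 191
The 3 values of 191 occupy positions 4–6 → each gets rank 6.
Nia has value 686 → rank 3.

3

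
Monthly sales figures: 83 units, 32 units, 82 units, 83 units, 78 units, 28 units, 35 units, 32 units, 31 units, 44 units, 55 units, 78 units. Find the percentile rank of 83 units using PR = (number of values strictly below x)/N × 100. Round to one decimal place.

83.3

N = 12.
Strictly below 83: 10. Equal to 83: 2.
PR = 10/12 × 100 = 83.3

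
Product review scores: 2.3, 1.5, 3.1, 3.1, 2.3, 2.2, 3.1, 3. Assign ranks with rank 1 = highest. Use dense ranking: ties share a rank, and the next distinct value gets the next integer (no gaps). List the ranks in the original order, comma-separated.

Sorted (descending): 3.1, 3.1, 3.1, 3, 2.3, 2.3, 2.2, 1.5
The 3 values of 3.1 share dense rank 1.
The 2 values of 2.3 share dense rank 3.
Remaining distinct values take the next consecutive integers.

3, 5, 1, 1, 3, 4, 1, 2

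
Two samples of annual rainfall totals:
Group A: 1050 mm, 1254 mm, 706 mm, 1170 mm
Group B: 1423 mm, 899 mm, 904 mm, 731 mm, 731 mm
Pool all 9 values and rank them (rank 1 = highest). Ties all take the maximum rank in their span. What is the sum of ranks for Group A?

Sorted (descending): 1423, 1254, 1170, 1050, 904, 899, 731, 731, 706
The 2 values of 731 occupy positions 7–8 → each gets rank 8.
Group A values → pooled ranks: 1050→4, 1254→2, 706→9, 1170→3
Rank sum = 4 + 2 + 9 + 3 = 18

18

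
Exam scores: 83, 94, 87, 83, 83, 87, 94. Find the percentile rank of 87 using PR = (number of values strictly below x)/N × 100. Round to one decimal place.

N = 7.
Strictly below 87: 3. Equal to 87: 2.
PR = 3/7 × 100 = 42.9

42.9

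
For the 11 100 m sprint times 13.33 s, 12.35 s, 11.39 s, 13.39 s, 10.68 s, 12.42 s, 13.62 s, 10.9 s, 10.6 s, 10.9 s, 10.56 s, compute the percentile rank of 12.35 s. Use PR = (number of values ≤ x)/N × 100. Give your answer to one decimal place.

63.6

N = 11.
Strictly below 12.35: 6. Equal to 12.35: 1.
PR = 7/11 × 100 = 63.6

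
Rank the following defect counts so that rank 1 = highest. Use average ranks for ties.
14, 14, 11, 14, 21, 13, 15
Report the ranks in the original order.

Sorted (descending): 21, 15, 14, 14, 14, 13, 11
The 3 values of 14 occupy positions 3–5 → average rank 4.

4, 4, 7, 4, 1, 6, 2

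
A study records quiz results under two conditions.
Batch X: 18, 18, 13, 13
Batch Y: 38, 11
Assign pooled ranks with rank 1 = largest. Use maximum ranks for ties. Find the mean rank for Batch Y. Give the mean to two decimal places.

Sorted (descending): 38, 18, 18, 13, 13, 11
The 2 values of 18 occupy positions 2–3 → each gets rank 3.
The 2 values of 13 occupy positions 4–5 → each gets rank 5.
Batch Y values → pooled ranks: 38→1, 11→6
Mean rank = (1 + 6) / 2 = 3.50

3.50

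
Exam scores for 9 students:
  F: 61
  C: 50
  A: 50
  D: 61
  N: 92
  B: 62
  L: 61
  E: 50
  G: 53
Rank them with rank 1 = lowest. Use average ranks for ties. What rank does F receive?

6

Sorted (ascending): 50, 50, 50, 53, 61, 61, 61, 62, 92
The 3 values of 50 occupy positions 1–3 → average rank 2.
The 3 values of 61 occupy positions 5–7 → average rank 6.
F has value 61 → rank 6.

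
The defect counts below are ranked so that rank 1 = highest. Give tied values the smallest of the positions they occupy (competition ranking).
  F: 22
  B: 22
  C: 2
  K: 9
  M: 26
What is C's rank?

Sorted (descending): 26, 22, 22, 9, 2
The 2 values of 22 occupy positions 2–3 → each gets rank 2.
C has value 2 → rank 5.

5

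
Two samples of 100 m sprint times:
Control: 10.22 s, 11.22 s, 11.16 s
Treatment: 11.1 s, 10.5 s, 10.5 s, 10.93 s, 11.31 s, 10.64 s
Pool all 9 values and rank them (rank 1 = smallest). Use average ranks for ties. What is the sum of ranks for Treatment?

Sorted (ascending): 10.22, 10.5, 10.5, 10.64, 10.93, 11.1, 11.16, 11.22, 11.31
The 2 values of 10.5 occupy positions 2–3 → average rank (2+3)/2 = 2.5.
Treatment values → pooled ranks: 11.1→6, 10.5→2.5, 10.5→2.5, 10.93→5, 11.31→9, 10.64→4
Rank sum = 6 + 2.5 + 2.5 + 5 + 9 + 4 = 29

29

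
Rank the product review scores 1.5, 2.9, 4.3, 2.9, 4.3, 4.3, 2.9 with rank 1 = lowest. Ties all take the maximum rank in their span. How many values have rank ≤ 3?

Sorted (ascending): 1.5, 2.9, 2.9, 2.9, 4.3, 4.3, 4.3
The 3 values of 2.9 occupy positions 2–4 → each gets rank 4.
The 3 values of 4.3 occupy positions 5–7 → each gets rank 7.
Ranks ≤ 3: {1} → 1 value.

1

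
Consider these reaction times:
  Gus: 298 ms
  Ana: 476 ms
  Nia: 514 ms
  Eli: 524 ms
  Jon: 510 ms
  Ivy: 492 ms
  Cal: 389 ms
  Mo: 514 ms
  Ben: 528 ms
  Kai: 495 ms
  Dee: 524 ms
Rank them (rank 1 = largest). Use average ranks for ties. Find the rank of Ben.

1

Sorted (descending): 528, 524, 524, 514, 514, 510, 495, 492, 476, 389, 298
The 2 values of 524 occupy positions 2–3 → average rank (2+3)/2 = 2.5.
The 2 values of 514 occupy positions 4–5 → average rank (4+5)/2 = 4.5.
Ben has value 528 ms → rank 1.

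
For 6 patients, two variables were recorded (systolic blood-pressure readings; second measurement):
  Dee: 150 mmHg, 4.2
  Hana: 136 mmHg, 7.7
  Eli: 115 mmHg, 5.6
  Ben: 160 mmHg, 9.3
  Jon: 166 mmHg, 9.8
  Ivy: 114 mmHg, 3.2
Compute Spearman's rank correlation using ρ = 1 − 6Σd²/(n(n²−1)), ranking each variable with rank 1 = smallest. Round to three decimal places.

Ranks of variable 1: 4, 3, 2, 5, 6, 1
Ranks of variable 2: 2, 4, 3, 5, 6, 1
d = r₁ − r₂: 2, -1, -1, 0, 0, 0
d²: 4, 1, 1, 0, 0, 0; Σd² = 6
ρ = 1 − 6·6/(6·35) = 1 − 36/210 = 0.829

0.829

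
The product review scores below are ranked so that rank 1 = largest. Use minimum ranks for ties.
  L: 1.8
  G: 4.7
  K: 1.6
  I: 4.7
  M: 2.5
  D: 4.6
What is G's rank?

Sorted (descending): 4.7, 4.7, 4.6, 2.5, 1.8, 1.6
The 2 values of 4.7 occupy positions 1–2 → each gets rank 1.
G has value 4.7 → rank 1.

1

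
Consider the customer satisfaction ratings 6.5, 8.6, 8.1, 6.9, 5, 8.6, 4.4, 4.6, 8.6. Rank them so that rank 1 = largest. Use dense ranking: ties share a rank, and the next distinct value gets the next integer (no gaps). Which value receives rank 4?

6.5

Sorted (descending): 8.6, 8.6, 8.6, 8.1, 6.9, 6.5, 5, 4.6, 4.4
The 3 values of 8.6 share dense rank 1.
Remaining distinct values take the next consecutive integers.
Rank 4 → value 6.5.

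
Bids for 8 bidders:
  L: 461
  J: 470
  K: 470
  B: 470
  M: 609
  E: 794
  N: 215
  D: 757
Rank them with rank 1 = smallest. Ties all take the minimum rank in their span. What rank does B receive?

Sorted (ascending): 215, 461, 470, 470, 470, 609, 757, 794
The 3 values of 470 occupy positions 3–5 → each gets rank 3.
B has value 470 → rank 3.

3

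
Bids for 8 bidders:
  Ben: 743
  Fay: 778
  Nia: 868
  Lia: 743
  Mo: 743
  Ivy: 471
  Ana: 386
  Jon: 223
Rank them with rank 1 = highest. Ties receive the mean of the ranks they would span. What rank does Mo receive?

Sorted (descending): 868, 778, 743, 743, 743, 471, 386, 223
The 3 values of 743 occupy positions 3–5 → average rank 4.
Mo has value 743 → rank 4.

4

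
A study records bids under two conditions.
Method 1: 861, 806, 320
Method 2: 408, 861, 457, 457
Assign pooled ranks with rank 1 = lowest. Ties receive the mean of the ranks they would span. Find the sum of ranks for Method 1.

12.5

Sorted (ascending): 320, 408, 457, 457, 806, 861, 861
The 2 values of 457 occupy positions 3–4 → average rank (3+4)/2 = 3.5.
The 2 values of 861 occupy positions 6–7 → average rank (6+7)/2 = 6.5.
Method 1 values → pooled ranks: 861→6.5, 806→5, 320→1
Rank sum = 6.5 + 5 + 1 = 12.5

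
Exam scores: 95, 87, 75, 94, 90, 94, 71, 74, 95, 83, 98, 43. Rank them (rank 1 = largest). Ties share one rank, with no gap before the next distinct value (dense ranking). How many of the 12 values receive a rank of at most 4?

Sorted (descending): 98, 95, 95, 94, 94, 90, 87, 83, 75, 74, 71, 43
The 2 values of 95 share dense rank 2.
The 2 values of 94 share dense rank 3.
Remaining distinct values take the next consecutive integers.
Ranks ≤ 4: {1, 2, 2, 3, 3, 4} → 6 values.

6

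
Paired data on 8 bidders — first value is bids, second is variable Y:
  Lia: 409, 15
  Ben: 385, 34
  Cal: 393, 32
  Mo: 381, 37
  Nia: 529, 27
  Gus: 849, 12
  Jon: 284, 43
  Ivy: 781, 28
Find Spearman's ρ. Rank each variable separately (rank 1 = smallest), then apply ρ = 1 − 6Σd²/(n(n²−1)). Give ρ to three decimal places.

Ranks of variable 1: 5, 3, 4, 2, 6, 8, 1, 7
Ranks of variable 2: 2, 6, 5, 7, 3, 1, 8, 4
d = r₁ − r₂: 3, -3, -1, -5, 3, 7, -7, 3
d²: 9, 9, 1, 25, 9, 49, 49, 9; Σd² = 160
ρ = 1 − 6·160/(8·63) = 1 − 960/504 = -0.905

-0.905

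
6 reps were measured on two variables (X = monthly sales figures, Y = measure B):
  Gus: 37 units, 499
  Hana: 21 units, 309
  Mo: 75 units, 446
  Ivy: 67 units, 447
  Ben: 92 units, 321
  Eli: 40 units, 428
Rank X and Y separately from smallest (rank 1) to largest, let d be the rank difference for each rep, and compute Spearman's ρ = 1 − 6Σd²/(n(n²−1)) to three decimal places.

0.029

Ranks of variable 1: 2, 1, 5, 4, 6, 3
Ranks of variable 2: 6, 1, 4, 5, 2, 3
d = r₁ − r₂: -4, 0, 1, -1, 4, 0
d²: 16, 0, 1, 1, 16, 0; Σd² = 34
ρ = 1 − 6·34/(6·35) = 1 − 204/210 = 0.029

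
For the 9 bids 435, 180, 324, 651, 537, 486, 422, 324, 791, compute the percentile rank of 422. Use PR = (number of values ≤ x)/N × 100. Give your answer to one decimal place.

44.4

N = 9.
Strictly below 422: 3. Equal to 422: 1.
PR = 4/9 × 100 = 44.4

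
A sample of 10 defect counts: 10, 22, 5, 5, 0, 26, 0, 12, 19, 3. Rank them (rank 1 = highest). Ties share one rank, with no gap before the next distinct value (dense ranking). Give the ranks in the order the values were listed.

Sorted (descending): 26, 22, 19, 12, 10, 5, 5, 3, 0, 0
The 2 values of 5 share dense rank 6.
The 2 values of 0 share dense rank 8.
Remaining distinct values take the next consecutive integers.

5, 2, 6, 6, 8, 1, 8, 4, 3, 7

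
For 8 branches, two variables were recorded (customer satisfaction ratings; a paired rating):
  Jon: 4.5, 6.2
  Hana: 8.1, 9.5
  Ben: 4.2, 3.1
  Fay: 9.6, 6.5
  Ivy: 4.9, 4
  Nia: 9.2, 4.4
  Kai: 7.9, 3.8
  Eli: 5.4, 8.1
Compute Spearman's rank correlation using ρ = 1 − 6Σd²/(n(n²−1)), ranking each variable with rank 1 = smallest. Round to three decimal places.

Ranks of variable 1: 2, 6, 1, 8, 3, 7, 5, 4
Ranks of variable 2: 5, 8, 1, 6, 3, 4, 2, 7
d = r₁ − r₂: -3, -2, 0, 2, 0, 3, 3, -3
d²: 9, 4, 0, 4, 0, 9, 9, 9; Σd² = 44
ρ = 1 − 6·44/(8·63) = 1 − 264/504 = 0.476

0.476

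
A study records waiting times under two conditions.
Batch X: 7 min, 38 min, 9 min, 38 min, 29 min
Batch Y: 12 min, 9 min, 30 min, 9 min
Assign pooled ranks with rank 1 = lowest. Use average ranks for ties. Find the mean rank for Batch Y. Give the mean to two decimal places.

Sorted (ascending): 7, 9, 9, 9, 12, 29, 30, 38, 38
The 3 values of 9 occupy positions 2–4 → average rank 3.
The 2 values of 38 occupy positions 8–9 → average rank (8+9)/2 = 8.5.
Batch Y values → pooled ranks: 12→5, 9→3, 30→7, 9→3
Mean rank = (5 + 3 + 7 + 3) / 4 = 4.50

4.50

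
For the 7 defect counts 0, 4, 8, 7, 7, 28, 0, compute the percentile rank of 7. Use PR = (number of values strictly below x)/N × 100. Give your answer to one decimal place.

42.9

N = 7.
Strictly below 7: 3. Equal to 7: 2.
PR = 3/7 × 100 = 42.9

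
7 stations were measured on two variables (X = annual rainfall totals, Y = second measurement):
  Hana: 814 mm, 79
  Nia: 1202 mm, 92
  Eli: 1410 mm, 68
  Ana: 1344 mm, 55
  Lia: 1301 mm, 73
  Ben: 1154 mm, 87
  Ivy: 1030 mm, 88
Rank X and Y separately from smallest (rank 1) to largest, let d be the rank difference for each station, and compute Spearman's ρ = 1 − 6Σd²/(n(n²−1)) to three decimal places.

-0.643

Ranks of variable 1: 1, 4, 7, 6, 5, 3, 2
Ranks of variable 2: 4, 7, 2, 1, 3, 5, 6
d = r₁ − r₂: -3, -3, 5, 5, 2, -2, -4
d²: 9, 9, 25, 25, 4, 4, 16; Σd² = 92
ρ = 1 − 6·92/(7·48) = 1 − 552/336 = -0.643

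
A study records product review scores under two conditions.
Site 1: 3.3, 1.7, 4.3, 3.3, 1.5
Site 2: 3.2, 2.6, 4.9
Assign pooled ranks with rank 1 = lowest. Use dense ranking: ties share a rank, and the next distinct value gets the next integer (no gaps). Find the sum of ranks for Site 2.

14

Sorted (ascending): 1.5, 1.7, 2.6, 3.2, 3.3, 3.3, 4.3, 4.9
The 2 values of 3.3 share dense rank 5.
Remaining distinct values take the next consecutive integers.
Site 2 values → pooled ranks: 3.2→4, 2.6→3, 4.9→7
Rank sum = 4 + 3 + 7 = 14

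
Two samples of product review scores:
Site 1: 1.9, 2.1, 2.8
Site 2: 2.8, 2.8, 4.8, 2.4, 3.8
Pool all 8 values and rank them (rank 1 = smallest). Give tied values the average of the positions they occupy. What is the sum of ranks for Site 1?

8

Sorted (ascending): 1.9, 2.1, 2.4, 2.8, 2.8, 2.8, 3.8, 4.8
The 3 values of 2.8 occupy positions 4–6 → average rank 5.
Site 1 values → pooled ranks: 1.9→1, 2.1→2, 2.8→5
Rank sum = 1 + 2 + 5 = 8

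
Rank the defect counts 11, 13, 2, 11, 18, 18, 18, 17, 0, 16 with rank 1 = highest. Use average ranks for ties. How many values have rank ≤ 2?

3

Sorted (descending): 18, 18, 18, 17, 16, 13, 11, 11, 2, 0
The 3 values of 18 occupy positions 1–3 → average rank 2.
The 2 values of 11 occupy positions 7–8 → average rank (7+8)/2 = 7.5.
Ranks ≤ 2: {2, 2, 2} → 3 values.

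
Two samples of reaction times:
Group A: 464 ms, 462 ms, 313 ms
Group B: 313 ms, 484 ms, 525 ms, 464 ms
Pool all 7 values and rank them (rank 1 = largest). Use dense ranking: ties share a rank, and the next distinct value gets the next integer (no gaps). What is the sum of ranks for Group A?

Sorted (descending): 525, 484, 464, 464, 462, 313, 313
The 2 values of 464 share dense rank 3.
The 2 values of 313 share dense rank 5.
Remaining distinct values take the next consecutive integers.
Group A values → pooled ranks: 464→3, 462→4, 313→5
Rank sum = 3 + 4 + 5 = 12

12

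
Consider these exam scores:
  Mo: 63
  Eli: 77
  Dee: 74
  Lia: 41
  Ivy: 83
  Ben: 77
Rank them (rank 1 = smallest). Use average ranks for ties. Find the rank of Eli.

4.5

Sorted (ascending): 41, 63, 74, 77, 77, 83
The 2 values of 77 occupy positions 4–5 → average rank (4+5)/2 = 4.5.
Eli has value 77 → rank 4.5.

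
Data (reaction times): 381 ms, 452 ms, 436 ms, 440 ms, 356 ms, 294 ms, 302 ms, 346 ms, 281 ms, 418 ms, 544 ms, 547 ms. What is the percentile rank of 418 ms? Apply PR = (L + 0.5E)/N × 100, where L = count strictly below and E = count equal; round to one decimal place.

N = 12.
Strictly below 418: 6. Equal to 418: 1.
PR = (6 + 0.5·1)/12 × 100 = 54.2

54.2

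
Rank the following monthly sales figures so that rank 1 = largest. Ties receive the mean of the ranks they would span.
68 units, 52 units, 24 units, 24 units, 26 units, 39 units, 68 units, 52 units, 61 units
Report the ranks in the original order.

Sorted (descending): 68, 68, 61, 52, 52, 39, 26, 24, 24
The 2 values of 68 occupy positions 1–2 → average rank (1+2)/2 = 1.5.
The 2 values of 52 occupy positions 4–5 → average rank (4+5)/2 = 4.5.
The 2 values of 24 occupy positions 8–9 → average rank (8+9)/2 = 8.5.

1.5, 4.5, 8.5, 8.5, 7, 6, 1.5, 4.5, 3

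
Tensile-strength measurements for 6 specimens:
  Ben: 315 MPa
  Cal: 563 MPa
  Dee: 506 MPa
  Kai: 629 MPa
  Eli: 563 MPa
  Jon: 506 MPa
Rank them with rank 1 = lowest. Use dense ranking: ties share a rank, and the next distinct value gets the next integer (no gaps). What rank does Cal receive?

Sorted (ascending): 315, 506, 506, 563, 563, 629
The 2 values of 506 share dense rank 2.
The 2 values of 563 share dense rank 3.
Remaining distinct values take the next consecutive integers.
Cal has value 563 MPa → rank 3.

3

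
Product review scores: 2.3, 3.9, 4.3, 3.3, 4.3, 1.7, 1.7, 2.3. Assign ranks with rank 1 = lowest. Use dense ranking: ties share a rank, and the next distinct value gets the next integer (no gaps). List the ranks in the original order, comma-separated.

2, 4, 5, 3, 5, 1, 1, 2

Sorted (ascending): 1.7, 1.7, 2.3, 2.3, 3.3, 3.9, 4.3, 4.3
The 2 values of 1.7 share dense rank 1.
The 2 values of 2.3 share dense rank 2.
The 2 values of 4.3 share dense rank 5.
Remaining distinct values take the next consecutive integers.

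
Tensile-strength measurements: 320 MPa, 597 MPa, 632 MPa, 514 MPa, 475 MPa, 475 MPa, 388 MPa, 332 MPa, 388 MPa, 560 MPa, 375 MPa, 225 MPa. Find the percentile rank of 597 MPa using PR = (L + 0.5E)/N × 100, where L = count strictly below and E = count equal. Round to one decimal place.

87.5

N = 12.
Strictly below 597: 10. Equal to 597: 1.
PR = (10 + 0.5·1)/12 × 100 = 87.5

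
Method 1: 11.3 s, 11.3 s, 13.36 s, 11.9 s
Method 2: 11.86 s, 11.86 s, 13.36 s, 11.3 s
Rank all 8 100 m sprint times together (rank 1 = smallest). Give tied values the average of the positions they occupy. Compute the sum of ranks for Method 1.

Sorted (ascending): 11.3, 11.3, 11.3, 11.86, 11.86, 11.9, 13.36, 13.36
The 3 values of 11.3 occupy positions 1–3 → average rank 2.
The 2 values of 11.86 occupy positions 4–5 → average rank (4+5)/2 = 4.5.
The 2 values of 13.36 occupy positions 7–8 → average rank (7+8)/2 = 7.5.
Method 1 values → pooled ranks: 11.3→2, 11.3→2, 13.36→7.5, 11.9→6
Rank sum = 2 + 2 + 7.5 + 6 = 17.5

17.5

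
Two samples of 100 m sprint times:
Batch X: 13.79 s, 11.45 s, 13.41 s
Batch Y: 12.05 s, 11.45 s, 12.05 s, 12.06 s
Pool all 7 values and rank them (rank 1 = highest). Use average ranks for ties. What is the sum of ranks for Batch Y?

18.5

Sorted (descending): 13.79, 13.41, 12.06, 12.05, 12.05, 11.45, 11.45
The 2 values of 12.05 occupy positions 4–5 → average rank (4+5)/2 = 4.5.
The 2 values of 11.45 occupy positions 6–7 → average rank (6+7)/2 = 6.5.
Batch Y values → pooled ranks: 12.05→4.5, 11.45→6.5, 12.05→4.5, 12.06→3
Rank sum = 4.5 + 6.5 + 4.5 + 3 = 18.5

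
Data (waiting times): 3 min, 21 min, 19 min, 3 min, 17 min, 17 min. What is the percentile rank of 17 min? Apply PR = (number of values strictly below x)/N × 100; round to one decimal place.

33.3

N = 6.
Strictly below 17: 2. Equal to 17: 2.
PR = 2/6 × 100 = 33.3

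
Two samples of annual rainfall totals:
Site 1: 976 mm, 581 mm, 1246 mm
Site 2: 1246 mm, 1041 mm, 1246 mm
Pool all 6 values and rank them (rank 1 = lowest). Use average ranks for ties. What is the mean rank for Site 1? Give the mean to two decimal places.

2.67

Sorted (ascending): 581, 976, 1041, 1246, 1246, 1246
The 3 values of 1246 occupy positions 4–6 → average rank 5.
Site 1 values → pooled ranks: 976→2, 581→1, 1246→5
Mean rank = (2 + 1 + 5) / 3 = 2.67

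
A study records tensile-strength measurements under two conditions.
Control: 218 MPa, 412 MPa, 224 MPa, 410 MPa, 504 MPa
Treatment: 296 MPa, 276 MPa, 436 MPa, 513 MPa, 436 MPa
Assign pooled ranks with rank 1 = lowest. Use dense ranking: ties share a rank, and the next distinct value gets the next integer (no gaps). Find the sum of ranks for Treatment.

30

Sorted (ascending): 218, 224, 276, 296, 410, 412, 436, 436, 504, 513
The 2 values of 436 share dense rank 7.
Remaining distinct values take the next consecutive integers.
Treatment values → pooled ranks: 296→4, 276→3, 436→7, 513→9, 436→7
Rank sum = 4 + 3 + 7 + 9 + 7 = 30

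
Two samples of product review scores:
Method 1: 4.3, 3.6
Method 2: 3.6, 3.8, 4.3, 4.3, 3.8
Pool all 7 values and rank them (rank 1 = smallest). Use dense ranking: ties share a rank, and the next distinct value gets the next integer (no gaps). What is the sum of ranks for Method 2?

11

Sorted (ascending): 3.6, 3.6, 3.8, 3.8, 4.3, 4.3, 4.3
The 2 values of 3.6 share dense rank 1.
The 2 values of 3.8 share dense rank 2.
The 3 values of 4.3 share dense rank 3.
Method 2 values → pooled ranks: 3.6→1, 3.8→2, 4.3→3, 4.3→3, 3.8→2
Rank sum = 1 + 2 + 3 + 3 + 2 = 11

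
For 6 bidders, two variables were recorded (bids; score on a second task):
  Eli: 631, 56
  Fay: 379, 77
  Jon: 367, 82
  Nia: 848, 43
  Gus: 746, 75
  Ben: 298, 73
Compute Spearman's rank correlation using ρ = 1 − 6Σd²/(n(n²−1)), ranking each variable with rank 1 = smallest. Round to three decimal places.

Ranks of variable 1: 4, 3, 2, 6, 5, 1
Ranks of variable 2: 2, 5, 6, 1, 4, 3
d = r₁ − r₂: 2, -2, -4, 5, 1, -2
d²: 4, 4, 16, 25, 1, 4; Σd² = 54
ρ = 1 − 6·54/(6·35) = 1 − 324/210 = -0.543

-0.543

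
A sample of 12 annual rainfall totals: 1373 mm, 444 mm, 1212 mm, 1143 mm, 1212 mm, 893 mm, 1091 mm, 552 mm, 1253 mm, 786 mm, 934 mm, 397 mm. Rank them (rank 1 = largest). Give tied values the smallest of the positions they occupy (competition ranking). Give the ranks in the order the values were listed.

Sorted (descending): 1373, 1253, 1212, 1212, 1143, 1091, 934, 893, 786, 552, 444, 397
The 2 values of 1212 occupy positions 3–4 → each gets rank 3.

1, 11, 3, 5, 3, 8, 6, 10, 2, 9, 7, 12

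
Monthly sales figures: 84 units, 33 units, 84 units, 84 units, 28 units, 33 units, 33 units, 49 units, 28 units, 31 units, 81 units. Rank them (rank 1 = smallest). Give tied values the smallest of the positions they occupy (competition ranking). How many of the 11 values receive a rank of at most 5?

6

Sorted (ascending): 28, 28, 31, 33, 33, 33, 49, 81, 84, 84, 84
The 2 values of 28 occupy positions 1–2 → each gets rank 1.
The 3 values of 33 occupy positions 4–6 → each gets rank 4.
The 3 values of 84 occupy positions 9–11 → each gets rank 9.
Ranks ≤ 5: {1, 1, 3, 4, 4, 4} → 6 values.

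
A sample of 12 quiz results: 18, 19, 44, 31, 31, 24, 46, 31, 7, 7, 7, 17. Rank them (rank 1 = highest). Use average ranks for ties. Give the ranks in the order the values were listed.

8, 7, 2, 4, 4, 6, 1, 4, 11, 11, 11, 9

Sorted (descending): 46, 44, 31, 31, 31, 24, 19, 18, 17, 7, 7, 7
The 3 values of 31 occupy positions 3–5 → average rank 4.
The 3 values of 7 occupy positions 10–12 → average rank 11.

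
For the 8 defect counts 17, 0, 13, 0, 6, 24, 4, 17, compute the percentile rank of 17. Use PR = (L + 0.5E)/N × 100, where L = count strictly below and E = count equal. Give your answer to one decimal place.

75.0

N = 8.
Strictly below 17: 5. Equal to 17: 2.
PR = (5 + 0.5·2)/8 × 100 = 75.0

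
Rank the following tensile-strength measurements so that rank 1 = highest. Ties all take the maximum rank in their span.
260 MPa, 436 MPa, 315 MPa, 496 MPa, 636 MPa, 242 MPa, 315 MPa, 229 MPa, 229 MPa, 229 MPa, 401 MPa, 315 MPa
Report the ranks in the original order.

8, 3, 7, 2, 1, 9, 7, 12, 12, 12, 4, 7

Sorted (descending): 636, 496, 436, 401, 315, 315, 315, 260, 242, 229, 229, 229
The 3 values of 315 occupy positions 5–7 → each gets rank 7.
The 3 values of 229 occupy positions 10–12 → each gets rank 12.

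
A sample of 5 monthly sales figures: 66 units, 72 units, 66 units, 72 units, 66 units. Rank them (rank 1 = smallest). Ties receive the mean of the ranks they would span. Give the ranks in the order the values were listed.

2, 4.5, 2, 4.5, 2

Sorted (ascending): 66, 66, 66, 72, 72
The 3 values of 66 occupy positions 1–3 → average rank 2.
The 2 values of 72 occupy positions 4–5 → average rank (4+5)/2 = 4.5.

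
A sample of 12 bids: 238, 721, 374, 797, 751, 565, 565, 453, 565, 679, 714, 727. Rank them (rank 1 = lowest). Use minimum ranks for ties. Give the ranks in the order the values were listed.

1, 9, 2, 12, 11, 4, 4, 3, 4, 7, 8, 10

Sorted (ascending): 238, 374, 453, 565, 565, 565, 679, 714, 721, 727, 751, 797
The 3 values of 565 occupy positions 4–6 → each gets rank 4.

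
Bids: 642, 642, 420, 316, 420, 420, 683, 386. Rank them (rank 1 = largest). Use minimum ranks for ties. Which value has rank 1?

683

Sorted (descending): 683, 642, 642, 420, 420, 420, 386, 316
The 2 values of 642 occupy positions 2–3 → each gets rank 2.
The 3 values of 420 occupy positions 4–6 → each gets rank 4.
Rank 1 → value 683.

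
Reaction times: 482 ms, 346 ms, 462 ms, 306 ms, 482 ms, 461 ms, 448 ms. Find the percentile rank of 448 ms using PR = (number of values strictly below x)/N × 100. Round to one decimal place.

28.6

N = 7.
Strictly below 448: 2. Equal to 448: 1.
PR = 2/7 × 100 = 28.6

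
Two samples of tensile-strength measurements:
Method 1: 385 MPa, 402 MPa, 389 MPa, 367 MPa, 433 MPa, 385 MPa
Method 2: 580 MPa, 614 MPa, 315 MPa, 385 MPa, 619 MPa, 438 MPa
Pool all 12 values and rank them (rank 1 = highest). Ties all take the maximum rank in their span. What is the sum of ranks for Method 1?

Sorted (descending): 619, 614, 580, 438, 433, 402, 389, 385, 385, 385, 367, 315
The 3 values of 385 occupy positions 8–10 → each gets rank 10.
Method 1 values → pooled ranks: 385→10, 402→6, 389→7, 367→11, 433→5, 385→10
Rank sum = 10 + 6 + 7 + 11 + 5 + 10 = 49

49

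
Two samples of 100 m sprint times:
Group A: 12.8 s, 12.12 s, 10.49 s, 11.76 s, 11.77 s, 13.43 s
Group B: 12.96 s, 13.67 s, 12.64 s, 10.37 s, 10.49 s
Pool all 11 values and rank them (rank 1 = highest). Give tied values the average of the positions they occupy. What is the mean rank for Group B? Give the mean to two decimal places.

5.90

Sorted (descending): 13.67, 13.43, 12.96, 12.8, 12.64, 12.12, 11.77, 11.76, 10.49, 10.49, 10.37
The 2 values of 10.49 occupy positions 9–10 → average rank (9+10)/2 = 9.5.
Group B values → pooled ranks: 12.96→3, 13.67→1, 12.64→5, 10.37→11, 10.49→9.5
Mean rank = (3 + 1 + 5 + 11 + 9.5) / 5 = 5.90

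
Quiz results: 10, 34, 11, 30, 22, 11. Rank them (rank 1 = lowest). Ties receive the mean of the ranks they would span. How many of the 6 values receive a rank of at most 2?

Sorted (ascending): 10, 11, 11, 22, 30, 34
The 2 values of 11 occupy positions 2–3 → average rank (2+3)/2 = 2.5.
Ranks ≤ 2: {1} → 1 value.

1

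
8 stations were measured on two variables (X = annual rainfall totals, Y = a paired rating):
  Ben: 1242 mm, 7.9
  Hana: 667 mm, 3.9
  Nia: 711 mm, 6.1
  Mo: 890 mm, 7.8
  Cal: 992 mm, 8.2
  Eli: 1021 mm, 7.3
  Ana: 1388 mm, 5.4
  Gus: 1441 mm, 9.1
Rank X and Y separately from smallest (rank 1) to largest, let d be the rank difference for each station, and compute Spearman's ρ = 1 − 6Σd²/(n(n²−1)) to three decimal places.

Ranks of variable 1: 6, 1, 2, 3, 4, 5, 7, 8
Ranks of variable 2: 6, 1, 3, 5, 7, 4, 2, 8
d = r₁ − r₂: 0, 0, -1, -2, -3, 1, 5, 0
d²: 0, 0, 1, 4, 9, 1, 25, 0; Σd² = 40
ρ = 1 − 6·40/(8·63) = 1 − 240/504 = 0.524

0.524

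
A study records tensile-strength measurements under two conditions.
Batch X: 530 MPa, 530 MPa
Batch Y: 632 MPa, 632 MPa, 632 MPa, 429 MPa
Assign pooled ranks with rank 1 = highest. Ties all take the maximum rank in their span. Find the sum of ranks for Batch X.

10

Sorted (descending): 632, 632, 632, 530, 530, 429
The 3 values of 632 occupy positions 1–3 → each gets rank 3.
The 2 values of 530 occupy positions 4–5 → each gets rank 5.
Batch X values → pooled ranks: 530→5, 530→5
Rank sum = 5 + 5 = 10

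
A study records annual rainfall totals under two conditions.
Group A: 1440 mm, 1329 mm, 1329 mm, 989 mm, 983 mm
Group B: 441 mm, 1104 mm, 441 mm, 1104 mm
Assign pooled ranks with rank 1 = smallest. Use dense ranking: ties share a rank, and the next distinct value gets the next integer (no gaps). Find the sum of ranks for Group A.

21

Sorted (ascending): 441, 441, 983, 989, 1104, 1104, 1329, 1329, 1440
The 2 values of 441 share dense rank 1.
The 2 values of 1104 share dense rank 4.
The 2 values of 1329 share dense rank 5.
Remaining distinct values take the next consecutive integers.
Group A values → pooled ranks: 1440→6, 1329→5, 1329→5, 989→3, 983→2
Rank sum = 6 + 5 + 5 + 3 + 2 = 21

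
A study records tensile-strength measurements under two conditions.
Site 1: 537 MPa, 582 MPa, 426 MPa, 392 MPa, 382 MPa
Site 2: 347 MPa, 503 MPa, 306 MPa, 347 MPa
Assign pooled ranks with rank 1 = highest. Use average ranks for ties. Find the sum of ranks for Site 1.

18

Sorted (descending): 582, 537, 503, 426, 392, 382, 347, 347, 306
The 2 values of 347 occupy positions 7–8 → average rank (7+8)/2 = 7.5.
Site 1 values → pooled ranks: 537→2, 582→1, 426→4, 392→5, 382→6
Rank sum = 2 + 1 + 4 + 5 + 6 = 18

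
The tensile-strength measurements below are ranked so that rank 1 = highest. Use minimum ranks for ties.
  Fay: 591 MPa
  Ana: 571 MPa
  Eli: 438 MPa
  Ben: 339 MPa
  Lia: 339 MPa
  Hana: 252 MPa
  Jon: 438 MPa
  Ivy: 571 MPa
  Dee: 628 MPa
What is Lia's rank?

7

Sorted (descending): 628, 591, 571, 571, 438, 438, 339, 339, 252
The 2 values of 571 occupy positions 3–4 → each gets rank 3.
The 2 values of 438 occupy positions 5–6 → each gets rank 5.
The 2 values of 339 occupy positions 7–8 → each gets rank 7.
Lia has value 339 MPa → rank 7.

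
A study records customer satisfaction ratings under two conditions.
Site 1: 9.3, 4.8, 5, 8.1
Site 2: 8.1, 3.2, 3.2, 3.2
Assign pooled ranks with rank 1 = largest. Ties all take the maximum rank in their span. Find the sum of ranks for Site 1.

13

Sorted (descending): 9.3, 8.1, 8.1, 5, 4.8, 3.2, 3.2, 3.2
The 2 values of 8.1 occupy positions 2–3 → each gets rank 3.
The 3 values of 3.2 occupy positions 6–8 → each gets rank 8.
Site 1 values → pooled ranks: 9.3→1, 4.8→5, 5→4, 8.1→3
Rank sum = 1 + 5 + 4 + 3 = 13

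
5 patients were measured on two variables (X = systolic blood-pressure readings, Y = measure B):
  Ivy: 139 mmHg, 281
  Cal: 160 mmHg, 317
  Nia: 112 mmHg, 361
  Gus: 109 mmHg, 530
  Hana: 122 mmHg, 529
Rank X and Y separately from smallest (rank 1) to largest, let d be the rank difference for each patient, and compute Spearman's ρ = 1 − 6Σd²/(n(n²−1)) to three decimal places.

Ranks of variable 1: 4, 5, 2, 1, 3
Ranks of variable 2: 1, 2, 3, 5, 4
d = r₁ − r₂: 3, 3, -1, -4, -1
d²: 9, 9, 1, 16, 1; Σd² = 36
ρ = 1 − 6·36/(5·24) = 1 − 216/120 = -0.800

-0.800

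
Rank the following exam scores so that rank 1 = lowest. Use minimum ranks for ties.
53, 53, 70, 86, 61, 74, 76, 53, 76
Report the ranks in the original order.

1, 1, 5, 9, 4, 6, 7, 1, 7

Sorted (ascending): 53, 53, 53, 61, 70, 74, 76, 76, 86
The 3 values of 53 occupy positions 1–3 → each gets rank 1.
The 2 values of 76 occupy positions 7–8 → each gets rank 7.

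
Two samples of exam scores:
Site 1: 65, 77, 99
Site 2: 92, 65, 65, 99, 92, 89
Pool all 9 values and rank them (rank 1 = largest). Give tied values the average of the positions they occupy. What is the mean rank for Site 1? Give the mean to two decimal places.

5.17

Sorted (descending): 99, 99, 92, 92, 89, 77, 65, 65, 65
The 2 values of 99 occupy positions 1–2 → average rank (1+2)/2 = 1.5.
The 2 values of 92 occupy positions 3–4 → average rank (3+4)/2 = 3.5.
The 3 values of 65 occupy positions 7–9 → average rank 8.
Site 1 values → pooled ranks: 65→8, 77→6, 99→1.5
Mean rank = (8 + 6 + 1.5) / 3 = 5.17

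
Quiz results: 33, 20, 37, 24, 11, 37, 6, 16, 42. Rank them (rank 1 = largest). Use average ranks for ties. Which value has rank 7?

16

Sorted (descending): 42, 37, 37, 33, 24, 20, 16, 11, 6
The 2 values of 37 occupy positions 2–3 → average rank (2+3)/2 = 2.5.
Rank 7 → value 16.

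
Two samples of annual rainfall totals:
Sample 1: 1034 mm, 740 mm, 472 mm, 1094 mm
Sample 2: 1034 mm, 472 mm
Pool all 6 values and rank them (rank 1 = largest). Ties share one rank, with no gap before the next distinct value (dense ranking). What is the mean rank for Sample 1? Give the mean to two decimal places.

2.50

Sorted (descending): 1094, 1034, 1034, 740, 472, 472
The 2 values of 1034 share dense rank 2.
The 2 values of 472 share dense rank 4.
Remaining distinct values take the next consecutive integers.
Sample 1 values → pooled ranks: 1034→2, 740→3, 472→4, 1094→1
Mean rank = (2 + 3 + 4 + 1) / 4 = 2.50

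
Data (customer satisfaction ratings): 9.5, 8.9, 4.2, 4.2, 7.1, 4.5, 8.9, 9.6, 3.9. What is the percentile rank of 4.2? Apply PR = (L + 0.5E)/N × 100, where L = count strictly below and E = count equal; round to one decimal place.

22.2

N = 9.
Strictly below 4.2: 1. Equal to 4.2: 2.
PR = (1 + 0.5·2)/9 × 100 = 22.2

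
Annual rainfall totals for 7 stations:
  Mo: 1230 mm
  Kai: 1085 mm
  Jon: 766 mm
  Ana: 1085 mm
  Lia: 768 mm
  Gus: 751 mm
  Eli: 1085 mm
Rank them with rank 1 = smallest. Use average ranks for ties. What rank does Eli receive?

5

Sorted (ascending): 751, 766, 768, 1085, 1085, 1085, 1230
The 3 values of 1085 occupy positions 4–6 → average rank 5.
Eli has value 1085 mm → rank 5.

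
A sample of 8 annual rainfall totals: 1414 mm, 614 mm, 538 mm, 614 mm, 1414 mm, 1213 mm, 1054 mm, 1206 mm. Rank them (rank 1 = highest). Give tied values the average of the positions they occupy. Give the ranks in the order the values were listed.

Sorted (descending): 1414, 1414, 1213, 1206, 1054, 614, 614, 538
The 2 values of 1414 occupy positions 1–2 → average rank (1+2)/2 = 1.5.
The 2 values of 614 occupy positions 6–7 → average rank (6+7)/2 = 6.5.

1.5, 6.5, 8, 6.5, 1.5, 3, 5, 4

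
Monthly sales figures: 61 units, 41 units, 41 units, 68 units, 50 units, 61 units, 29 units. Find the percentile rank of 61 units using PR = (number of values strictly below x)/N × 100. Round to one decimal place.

N = 7.
Strictly below 61: 4. Equal to 61: 2.
PR = 4/7 × 100 = 57.1

57.1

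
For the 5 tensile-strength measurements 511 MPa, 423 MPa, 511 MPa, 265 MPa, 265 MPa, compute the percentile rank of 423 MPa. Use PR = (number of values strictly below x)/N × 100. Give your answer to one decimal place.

40.0

N = 5.
Strictly below 423: 2. Equal to 423: 1.
PR = 2/5 × 100 = 40.0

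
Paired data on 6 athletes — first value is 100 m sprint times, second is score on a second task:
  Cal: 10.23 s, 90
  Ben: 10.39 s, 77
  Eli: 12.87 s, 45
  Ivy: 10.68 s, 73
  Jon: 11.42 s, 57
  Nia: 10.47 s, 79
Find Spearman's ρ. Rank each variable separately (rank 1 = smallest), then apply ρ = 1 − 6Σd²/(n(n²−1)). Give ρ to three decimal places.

-0.943

Ranks of variable 1: 1, 2, 6, 4, 5, 3
Ranks of variable 2: 6, 4, 1, 3, 2, 5
d = r₁ − r₂: -5, -2, 5, 1, 3, -2
d²: 25, 4, 25, 1, 9, 4; Σd² = 68
ρ = 1 − 6·68/(6·35) = 1 − 408/210 = -0.943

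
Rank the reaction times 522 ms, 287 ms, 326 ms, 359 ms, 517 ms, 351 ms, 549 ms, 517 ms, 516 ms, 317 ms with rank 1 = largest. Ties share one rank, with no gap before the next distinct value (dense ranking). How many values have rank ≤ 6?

Sorted (descending): 549, 522, 517, 517, 516, 359, 351, 326, 317, 287
The 2 values of 517 share dense rank 3.
Remaining distinct values take the next consecutive integers.
Ranks ≤ 6: {1, 2, 3, 3, 4, 5, 6} → 7 values.

7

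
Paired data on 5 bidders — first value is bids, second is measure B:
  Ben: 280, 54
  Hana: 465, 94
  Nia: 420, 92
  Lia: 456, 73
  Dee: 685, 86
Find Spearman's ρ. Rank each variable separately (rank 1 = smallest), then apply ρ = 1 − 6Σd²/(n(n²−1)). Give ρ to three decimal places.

0.500

Ranks of variable 1: 1, 4, 2, 3, 5
Ranks of variable 2: 1, 5, 4, 2, 3
d = r₁ − r₂: 0, -1, -2, 1, 2
d²: 0, 1, 4, 1, 4; Σd² = 10
ρ = 1 − 6·10/(5·24) = 1 − 60/120 = 0.500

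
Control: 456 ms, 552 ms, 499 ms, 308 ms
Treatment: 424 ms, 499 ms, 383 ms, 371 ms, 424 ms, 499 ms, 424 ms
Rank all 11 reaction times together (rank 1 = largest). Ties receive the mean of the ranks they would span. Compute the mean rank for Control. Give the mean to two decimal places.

Sorted (descending): 552, 499, 499, 499, 456, 424, 424, 424, 383, 371, 308
The 3 values of 499 occupy positions 2–4 → average rank 3.
The 3 values of 424 occupy positions 6–8 → average rank 7.
Control values → pooled ranks: 456→5, 552→1, 499→3, 308→11
Mean rank = (5 + 1 + 3 + 11) / 4 = 5.00

5.00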